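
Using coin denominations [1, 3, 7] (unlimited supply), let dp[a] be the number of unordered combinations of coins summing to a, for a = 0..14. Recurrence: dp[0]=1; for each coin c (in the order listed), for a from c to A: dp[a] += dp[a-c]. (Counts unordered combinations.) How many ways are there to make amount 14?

after  coin     0     1     2     3     4     5     6     7     8     9    10    11    12    13    14
          1     1     1     1     1     1     1     1     1     1     1     1     1     1     1     1
          3     1     1     1     2     2     2     3     3     3     4     4     4     5     5     5
          7     1     1     1     2     2     2     3     4     4     5     6     6     7     8     9

9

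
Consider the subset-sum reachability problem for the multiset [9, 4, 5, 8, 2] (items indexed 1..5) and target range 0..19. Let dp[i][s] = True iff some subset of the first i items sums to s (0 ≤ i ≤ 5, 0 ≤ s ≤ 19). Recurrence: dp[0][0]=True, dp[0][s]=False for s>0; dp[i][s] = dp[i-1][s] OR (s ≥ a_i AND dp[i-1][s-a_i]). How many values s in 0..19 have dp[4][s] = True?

10

i\s   0   1   2   3   4   5   6   7   8   9  10  11  12  13  14  15  16  17  18  19
  0   T   F   F   F   F   F   F   F   F   F   F   F   F   F   F   F   F   F   F   F
  1   T   F   F   F   F   F   F   F   F   T   F   F   F   F   F   F   F   F   F   F
  2   T   F   F   F   T   F   F   F   F   T   F   F   F   T   F   F   F   F   F   F
  3   T   F   F   F   T   T   F   F   F   T   F   F   F   T   T   F   F   F   T   F
  4   T   F   F   F   T   T   F   F   T   T   F   F   T   T   T   F   F   T   T   F
  5   T   F   T   F   T   T   T   T   T   T   T   T   T   T   T   T   T   T   T   T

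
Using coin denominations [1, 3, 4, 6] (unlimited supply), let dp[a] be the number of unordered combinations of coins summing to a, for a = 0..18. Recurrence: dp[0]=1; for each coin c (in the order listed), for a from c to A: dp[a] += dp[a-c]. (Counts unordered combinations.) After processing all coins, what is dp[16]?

28

after  coin     0     1     2     3     4     5     6     7     8     9    10    11    12    13    14    15    16    17    18
          1     1     1     1     1     1     1     1     1     1     1     1     1     1     1     1     1     1     1     1
          3     1     1     1     2     2     2     3     3     3     4     4     4     5     5     5     6     6     6     7
          4     1     1     1     2     3     3     4     5     6     7     8     9    11    12    13    15    17    18    20
          6     1     1     1     2     3     3     5     6     7     9    11    12    16    18    20    24    28    30    36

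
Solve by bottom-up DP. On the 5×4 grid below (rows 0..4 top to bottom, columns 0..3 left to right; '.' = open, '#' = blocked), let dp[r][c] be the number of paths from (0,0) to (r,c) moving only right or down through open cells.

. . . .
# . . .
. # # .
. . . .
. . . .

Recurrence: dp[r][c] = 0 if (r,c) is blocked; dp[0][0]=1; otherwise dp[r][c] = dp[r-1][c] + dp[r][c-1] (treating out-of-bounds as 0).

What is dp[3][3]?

3

r\c   0   1   2   3
  0   1   1   1   1
  1   0   1   2   3
  2   0   0   0   3
  3   0   0   0   3
  4   0   0   0   3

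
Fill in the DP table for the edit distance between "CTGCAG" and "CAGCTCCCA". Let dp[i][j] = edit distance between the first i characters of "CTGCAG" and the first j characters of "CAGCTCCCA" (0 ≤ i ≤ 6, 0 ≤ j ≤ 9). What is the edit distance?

   ''  C  A  G  C  T  C  C  C  A
''  0  1  2  3  4  5  6  7  8  9
 C  1  0  1  2  3  4  5  6  7  8
 T  2  1  1  2  3  3  4  5  6  7
 G  3  2  2  1  2  3  4  5  6  7
 C  4  3  3  2  1  2  3  4  5  6
 A  5  4  3  3  2  2  3  4  5  5
 G  6  5  4  3  3  3  3  4  5  6

6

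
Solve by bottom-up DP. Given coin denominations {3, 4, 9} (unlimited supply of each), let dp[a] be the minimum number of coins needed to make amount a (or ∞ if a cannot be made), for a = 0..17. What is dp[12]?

 a  0  1  2  3  4  5  6  7  8  9 10 11 12 13 14 15 16 17
dp  0  -  -  1  1  -  2  2  2  1  3  3  2  2  4  3  3  3
(- denotes ∞ / unreachable)

2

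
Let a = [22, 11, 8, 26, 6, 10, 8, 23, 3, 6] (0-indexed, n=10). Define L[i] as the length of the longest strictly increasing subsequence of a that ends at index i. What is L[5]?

2

   i    0    1    2    3    4    5    6    7    8    9
a[i]   22   11    8   26    6   10    8   23    3    6
L[i]    1    1    1    2    1    2    2    3    1    2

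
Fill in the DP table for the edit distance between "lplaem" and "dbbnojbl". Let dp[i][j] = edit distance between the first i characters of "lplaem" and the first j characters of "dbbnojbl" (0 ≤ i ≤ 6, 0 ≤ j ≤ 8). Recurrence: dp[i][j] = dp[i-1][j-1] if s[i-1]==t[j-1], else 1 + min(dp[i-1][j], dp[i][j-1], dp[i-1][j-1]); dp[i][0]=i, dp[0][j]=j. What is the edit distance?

8

   ''  d  b  b  n  o  j  b  l
''  0  1  2  3  4  5  6  7  8
 l  1  1  2  3  4  5  6  7  7
 p  2  2  2  3  4  5  6  7  8
 l  3  3  3  3  4  5  6  7  7
 a  4  4  4  4  4  5  6  7  8
 e  5  5  5  5  5  5  6  7  8
 m  6  6  6  6  6  6  6  7  8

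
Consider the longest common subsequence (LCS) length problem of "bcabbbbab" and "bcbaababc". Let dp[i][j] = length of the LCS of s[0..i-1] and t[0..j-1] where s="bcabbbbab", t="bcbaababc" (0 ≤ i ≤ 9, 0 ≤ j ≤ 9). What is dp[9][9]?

6

   ''  b  c  b  a  a  b  a  b  c
''  0  0  0  0  0  0  0  0  0  0
 b  0  1  1  1  1  1  1  1  1  1
 c  0  1  2  2  2  2  2  2  2  2
 a  0  1  2  2  3  3  3  3  3  3
 b  0  1  2  3  3  3  4  4  4  4
 b  0  1  2  3  3  3  4  4  5  5
 b  0  1  2  3  3  3  4  4  5  5
 b  0  1  2  3  3  3  4  4  5  5
 a  0  1  2  3  4  4  4  5  5  5
 b  0  1  2  3  4  4  5  5  6  6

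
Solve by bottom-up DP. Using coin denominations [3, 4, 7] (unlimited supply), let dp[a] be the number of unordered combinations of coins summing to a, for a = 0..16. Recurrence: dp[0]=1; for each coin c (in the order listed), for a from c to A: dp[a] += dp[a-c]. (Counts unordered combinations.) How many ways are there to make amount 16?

3

after  coin     0     1     2     3     4     5     6     7     8     9    10    11    12    13    14    15    16
          3     1     0     0     1     0     0     1     0     0     1     0     0     1     0     0     1     0
          4     1     0     0     1     1     0     1     1     1     1     1     1     2     1     1     2     2
          7     1     0     0     1     1     0     1     2     1     1     2     2     2     2     3     3     3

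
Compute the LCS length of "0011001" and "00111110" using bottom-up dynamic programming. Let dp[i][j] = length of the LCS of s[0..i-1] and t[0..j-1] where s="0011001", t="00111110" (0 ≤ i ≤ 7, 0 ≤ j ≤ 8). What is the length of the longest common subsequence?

5

   ''  0  0  1  1  1  1  1  0
''  0  0  0  0  0  0  0  0  0
 0  0  1  1  1  1  1  1  1  1
 0  0  1  2  2  2  2  2  2  2
 1  0  1  2  3  3  3  3  3  3
 1  0  1  2  3  4  4  4  4  4
 0  0  1  2  3  4  4  4  4  5
 0  0  1  2  3  4  4  4  4  5
 1  0  1  2  3  4  5  5  5  5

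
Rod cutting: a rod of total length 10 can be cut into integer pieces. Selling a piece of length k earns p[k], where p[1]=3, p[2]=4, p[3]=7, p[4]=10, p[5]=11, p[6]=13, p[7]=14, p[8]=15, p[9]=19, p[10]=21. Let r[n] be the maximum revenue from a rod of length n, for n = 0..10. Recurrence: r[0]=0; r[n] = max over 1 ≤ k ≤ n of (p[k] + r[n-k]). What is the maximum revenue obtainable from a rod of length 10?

30

   n    0    1    2    3    4    5    6    7    8    9   10
r[n]    0    3    6    9   12   15   18   21   24   27   30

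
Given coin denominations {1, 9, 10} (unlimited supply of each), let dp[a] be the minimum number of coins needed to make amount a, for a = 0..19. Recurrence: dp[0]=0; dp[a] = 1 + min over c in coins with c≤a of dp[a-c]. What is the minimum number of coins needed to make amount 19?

2

 a  0  1  2  3  4  5  6  7  8  9 10 11 12 13 14 15 16 17 18 19
dp  0  1  2  3  4  5  6  7  8  1  1  2  3  4  5  6  7  8  2  2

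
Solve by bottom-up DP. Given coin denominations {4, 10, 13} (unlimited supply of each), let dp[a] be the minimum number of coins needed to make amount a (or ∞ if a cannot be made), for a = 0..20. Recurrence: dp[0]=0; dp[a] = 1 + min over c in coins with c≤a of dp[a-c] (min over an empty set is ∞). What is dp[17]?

 a  0  1  2  3  4  5  6  7  8  9 10 11 12 13 14 15 16 17 18 19 20
dp  0  -  -  -  1  -  -  -  2  -  1  -  3  1  2  -  4  2  3  -  2
(- denotes ∞ / unreachable)

2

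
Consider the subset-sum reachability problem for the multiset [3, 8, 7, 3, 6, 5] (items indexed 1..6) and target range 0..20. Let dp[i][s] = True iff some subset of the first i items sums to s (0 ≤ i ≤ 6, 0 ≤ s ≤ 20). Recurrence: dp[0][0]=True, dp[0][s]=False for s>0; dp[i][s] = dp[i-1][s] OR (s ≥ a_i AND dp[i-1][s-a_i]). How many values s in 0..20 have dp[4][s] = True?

i\s   0   1   2   3   4   5   6   7   8   9  10  11  12  13  14  15  16  17  18  19  20
  0   T   F   F   F   F   F   F   F   F   F   F   F   F   F   F   F   F   F   F   F   F
  1   T   F   F   T   F   F   F   F   F   F   F   F   F   F   F   F   F   F   F   F   F
  2   T   F   F   T   F   F   F   F   T   F   F   T   F   F   F   F   F   F   F   F   F
  3   T   F   F   T   F   F   F   T   T   F   T   T   F   F   F   T   F   F   T   F   F
  4   T   F   F   T   F   F   T   T   T   F   T   T   F   T   T   T   F   F   T   F   F
  5   T   F   F   T   F   F   T   T   T   T   T   T   T   T   T   T   T   T   T   T   T
  6   T   F   F   T   F   T   T   T   T   T   T   T   T   T   T   T   T   T   T   T   T

11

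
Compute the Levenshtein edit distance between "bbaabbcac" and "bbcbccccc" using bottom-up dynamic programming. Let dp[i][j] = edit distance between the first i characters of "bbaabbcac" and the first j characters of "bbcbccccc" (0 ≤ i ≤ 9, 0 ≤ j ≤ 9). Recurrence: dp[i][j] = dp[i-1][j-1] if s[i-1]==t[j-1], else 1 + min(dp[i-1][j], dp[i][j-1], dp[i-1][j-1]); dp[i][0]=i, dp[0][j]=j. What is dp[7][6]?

3

   ''  b  b  c  b  c  c  c  c  c
''  0  1  2  3  4  5  6  7  8  9
 b  1  0  1  2  3  4  5  6  7  8
 b  2  1  0  1  2  3  4  5  6  7
 a  3  2  1  1  2  3  4  5  6  7
 a  4  3  2  2  2  3  4  5  6  7
 b  5  4  3  3  2  3  4  5  6  7
 b  6  5  4  4  3  3  4  5  6  7
 c  7  6  5  4  4  3  3  4  5  6
 a  8  7  6  5  5  4  4  4  5  6
 c  9  8  7  6  6  5  4  4  4  5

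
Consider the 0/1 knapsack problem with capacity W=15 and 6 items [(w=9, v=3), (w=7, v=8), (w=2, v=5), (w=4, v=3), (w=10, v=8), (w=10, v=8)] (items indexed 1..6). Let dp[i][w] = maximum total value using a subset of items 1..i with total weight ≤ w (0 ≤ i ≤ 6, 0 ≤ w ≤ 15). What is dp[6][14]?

16

i\w   0   1   2   3   4   5   6   7   8   9  10  11  12  13  14  15
  0   0   0   0   0   0   0   0   0   0   0   0   0   0   0   0   0
  1   0   0   0   0   0   0   0   0   0   3   3   3   3   3   3   3
  2   0   0   0   0   0   0   0   8   8   8   8   8   8   8   8   8
  3   0   0   5   5   5   5   5   8   8  13  13  13  13  13  13  13
  4   0   0   5   5   5   5   8   8   8  13  13  13  13  16  16  16
  5   0   0   5   5   5   5   8   8   8  13  13  13  13  16  16  16
  6   0   0   5   5   5   5   8   8   8  13  13  13  13  16  16  16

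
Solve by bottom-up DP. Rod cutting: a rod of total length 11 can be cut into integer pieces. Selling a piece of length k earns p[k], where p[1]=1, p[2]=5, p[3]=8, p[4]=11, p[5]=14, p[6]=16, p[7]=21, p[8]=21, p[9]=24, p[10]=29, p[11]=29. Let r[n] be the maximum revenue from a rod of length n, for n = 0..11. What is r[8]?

   n    0    1    2    3    4    5    6    7    8    9   10   11
r[n]    0    1    5    8   11   14   16   21   22   26   29   32

22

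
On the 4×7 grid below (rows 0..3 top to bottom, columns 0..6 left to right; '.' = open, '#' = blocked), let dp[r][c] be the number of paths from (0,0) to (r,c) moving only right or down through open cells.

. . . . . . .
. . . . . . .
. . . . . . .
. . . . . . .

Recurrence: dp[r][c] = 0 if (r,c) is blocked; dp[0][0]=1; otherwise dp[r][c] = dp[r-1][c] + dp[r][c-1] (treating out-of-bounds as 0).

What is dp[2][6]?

r\c   0   1   2   3   4   5   6
  0   1   1   1   1   1   1   1
  1   1   2   3   4   5   6   7
  2   1   3   6  10  15  21  28
  3   1   4  10  20  35  56  84

28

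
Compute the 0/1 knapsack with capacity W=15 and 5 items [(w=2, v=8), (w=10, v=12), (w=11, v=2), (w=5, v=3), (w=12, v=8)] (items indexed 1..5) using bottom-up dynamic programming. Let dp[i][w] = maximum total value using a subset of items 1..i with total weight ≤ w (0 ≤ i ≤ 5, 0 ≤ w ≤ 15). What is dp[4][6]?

8

i\w   0   1   2   3   4   5   6   7   8   9  10  11  12  13  14  15
  0   0   0   0   0   0   0   0   0   0   0   0   0   0   0   0   0
  1   0   0   8   8   8   8   8   8   8   8   8   8   8   8   8   8
  2   0   0   8   8   8   8   8   8   8   8  12  12  20  20  20  20
  3   0   0   8   8   8   8   8   8   8   8  12  12  20  20  20  20
  4   0   0   8   8   8   8   8  11  11  11  12  12  20  20  20  20
  5   0   0   8   8   8   8   8  11  11  11  12  12  20  20  20  20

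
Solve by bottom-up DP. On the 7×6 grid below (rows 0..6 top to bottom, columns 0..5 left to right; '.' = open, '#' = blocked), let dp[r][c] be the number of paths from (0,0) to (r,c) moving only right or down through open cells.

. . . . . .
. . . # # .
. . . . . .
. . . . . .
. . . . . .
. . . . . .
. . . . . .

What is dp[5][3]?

r\c   0   1   2   3   4   5
  0   1   1   1   1   1   1
  1   1   2   3   0   0   1
  2   1   3   6   6   6   7
  3   1   4  10  16  22  29
  4   1   5  15  31  53  82
  5   1   6  21  52 105 187
  6   1   7  28  80 185 372

52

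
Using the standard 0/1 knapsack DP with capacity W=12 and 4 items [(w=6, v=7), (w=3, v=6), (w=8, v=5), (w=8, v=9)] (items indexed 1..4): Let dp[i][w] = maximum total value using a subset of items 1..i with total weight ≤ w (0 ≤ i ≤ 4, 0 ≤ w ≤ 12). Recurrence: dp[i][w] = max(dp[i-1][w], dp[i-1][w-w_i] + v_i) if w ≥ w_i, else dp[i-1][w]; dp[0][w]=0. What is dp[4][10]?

i\w   0   1   2   3   4   5   6   7   8   9  10  11  12
  0   0   0   0   0   0   0   0   0   0   0   0   0   0
  1   0   0   0   0   0   0   7   7   7   7   7   7   7
  2   0   0   0   6   6   6   7   7   7  13  13  13  13
  3   0   0   0   6   6   6   7   7   7  13  13  13  13
  4   0   0   0   6   6   6   7   7   9  13  13  15  15

13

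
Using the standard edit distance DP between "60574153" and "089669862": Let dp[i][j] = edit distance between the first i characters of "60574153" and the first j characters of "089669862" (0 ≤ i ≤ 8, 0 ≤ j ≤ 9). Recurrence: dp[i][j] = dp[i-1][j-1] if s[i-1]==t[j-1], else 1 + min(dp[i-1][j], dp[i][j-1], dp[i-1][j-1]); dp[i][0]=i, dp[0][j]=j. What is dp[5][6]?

6

   ''  0  8  9  6  6  9  8  6  2
''  0  1  2  3  4  5  6  7  8  9
 6  1  1  2  3  3  4  5  6  7  8
 0  2  1  2  3  4  4  5  6  7  8
 5  3  2  2  3  4  5  5  6  7  8
 7  4  3  3  3  4  5  6  6  7  8
 4  5  4  4  4  4  5  6  7  7  8
 1  6  5  5  5  5  5  6  7  8  8
 5  7  6  6  6  6  6  6  7  8  9
 3  8  7  7  7  7  7  7  7  8  9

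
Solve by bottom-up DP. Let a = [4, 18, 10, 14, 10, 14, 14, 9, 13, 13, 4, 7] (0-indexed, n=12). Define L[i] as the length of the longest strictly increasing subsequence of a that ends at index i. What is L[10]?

   i    0    1    2    3    4    5    6    7    8    9   10   11
a[i]    4   18   10   14   10   14   14    9   13   13    4    7
L[i]    1    2    2    3    2    3    3    2    3    3    1    2

1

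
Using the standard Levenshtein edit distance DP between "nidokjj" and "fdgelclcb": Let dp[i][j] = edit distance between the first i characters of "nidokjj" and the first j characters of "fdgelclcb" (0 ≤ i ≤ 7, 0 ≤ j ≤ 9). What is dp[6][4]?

5

   ''  f  d  g  e  l  c  l  c  b
''  0  1  2  3  4  5  6  7  8  9
 n  1  1  2  3  4  5  6  7  8  9
 i  2  2  2  3  4  5  6  7  8  9
 d  3  3  2  3  4  5  6  7  8  9
 o  4  4  3  3  4  5  6  7  8  9
 k  5  5  4  4  4  5  6  7  8  9
 j  6  6  5  5  5  5  6  7  8  9
 j  7  7  6  6  6  6  6  7  8  9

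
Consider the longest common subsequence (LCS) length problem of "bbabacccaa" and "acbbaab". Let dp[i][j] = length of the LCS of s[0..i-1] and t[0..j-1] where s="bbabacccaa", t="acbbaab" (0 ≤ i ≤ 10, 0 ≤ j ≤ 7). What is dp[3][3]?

   ''  a  c  b  b  a  a  b
''  0  0  0  0  0  0  0  0
 b  0  0  0  1  1  1  1  1
 b  0  0  0  1  2  2  2  2
 a  0  1  1  1  2  3  3  3
 b  0  1  1  2  2  3  3  4
 a  0  1  1  2  2  3  4  4
 c  0  1  2  2  2  3  4  4
 c  0  1  2  2  2  3  4  4
 c  0  1  2  2  2  3  4  4
 a  0  1  2  2  2  3  4  4
 a  0  1  2  2  2  3  4  4

1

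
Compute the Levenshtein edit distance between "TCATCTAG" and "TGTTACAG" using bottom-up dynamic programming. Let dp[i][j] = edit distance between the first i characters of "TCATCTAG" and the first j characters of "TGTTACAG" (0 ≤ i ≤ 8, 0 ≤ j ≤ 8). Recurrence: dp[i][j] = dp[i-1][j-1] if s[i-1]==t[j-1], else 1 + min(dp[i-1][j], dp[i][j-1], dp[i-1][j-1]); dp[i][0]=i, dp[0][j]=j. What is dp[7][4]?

   ''  T  G  T  T  A  C  A  G
''  0  1  2  3  4  5  6  7  8
 T  1  0  1  2  3  4  5  6  7
 C  2  1  1  2  3  4  4  5  6
 A  3  2  2  2  3  3  4  4  5
 T  4  3  3  2  2  3  4  5  5
 C  5  4  4  3  3  3  3  4  5
 T  6  5  5  4  3  4  4  4  5
 A  7  6  6  5  4  3  4  4  5
 G  8  7  6  6  5  4  4  5  4

4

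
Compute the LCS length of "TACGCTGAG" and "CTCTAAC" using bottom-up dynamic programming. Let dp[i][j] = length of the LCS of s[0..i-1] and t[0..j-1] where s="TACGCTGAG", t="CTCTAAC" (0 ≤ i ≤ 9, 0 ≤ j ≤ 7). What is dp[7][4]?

3

   ''  C  T  C  T  A  A  C
''  0  0  0  0  0  0  0  0
 T  0  0  1  1  1  1  1  1
 A  0  0  1  1  1  2  2  2
 C  0  1  1  2  2  2  2  3
 G  0  1  1  2  2  2  2  3
 C  0  1  1  2  2  2  2  3
 T  0  1  2  2  3  3  3  3
 G  0  1  2  2  3  3  3  3
 A  0  1  2  2  3  4  4  4
 G  0  1  2  2  3  4  4  4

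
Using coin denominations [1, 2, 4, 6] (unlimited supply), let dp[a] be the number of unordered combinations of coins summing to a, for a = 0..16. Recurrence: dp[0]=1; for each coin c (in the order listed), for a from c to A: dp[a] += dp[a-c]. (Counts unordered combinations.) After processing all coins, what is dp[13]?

after  coin     0     1     2     3     4     5     6     7     8     9    10    11    12    13    14    15    16
          1     1     1     1     1     1     1     1     1     1     1     1     1     1     1     1     1     1
          2     1     1     2     2     3     3     4     4     5     5     6     6     7     7     8     8     9
          4     1     1     2     2     4     4     6     6     9     9    12    12    16    16    20    20    25
          6     1     1     2     2     4     4     7     7    11    11    16    16    23    23    31    31    41

23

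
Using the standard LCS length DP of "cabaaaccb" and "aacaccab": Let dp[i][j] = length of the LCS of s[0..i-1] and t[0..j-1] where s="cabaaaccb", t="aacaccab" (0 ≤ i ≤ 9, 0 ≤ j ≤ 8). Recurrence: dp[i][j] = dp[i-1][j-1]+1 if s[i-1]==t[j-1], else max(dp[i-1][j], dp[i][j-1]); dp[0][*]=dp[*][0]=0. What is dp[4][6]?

2

   ''  a  a  c  a  c  c  a  b
''  0  0  0  0  0  0  0  0  0
 c  0  0  0  1  1  1  1  1  1
 a  0  1  1  1  2  2  2  2  2
 b  0  1  1  1  2  2  2  2  3
 a  0  1  2  2  2  2  2  3  3
 a  0  1  2  2  3  3  3  3  3
 a  0  1  2  2  3  3  3  4  4
 c  0  1  2  3  3  4  4  4  4
 c  0  1  2  3  3  4  5  5  5
 b  0  1  2  3  3  4  5  5  6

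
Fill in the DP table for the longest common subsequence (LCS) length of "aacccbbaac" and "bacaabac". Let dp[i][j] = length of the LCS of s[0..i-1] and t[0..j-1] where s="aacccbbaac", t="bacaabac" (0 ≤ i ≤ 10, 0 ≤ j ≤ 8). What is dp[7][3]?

2

   ''  b  a  c  a  a  b  a  c
''  0  0  0  0  0  0  0  0  0
 a  0  0  1  1  1  1  1  1  1
 a  0  0  1  1  2  2  2  2  2
 c  0  0  1  2  2  2  2  2  3
 c  0  0  1  2  2  2  2  2  3
 c  0  0  1  2  2  2  2  2  3
 b  0  1  1  2  2  2  3  3  3
 b  0  1  1  2  2  2  3  3  3
 a  0  1  2  2  3  3  3  4  4
 a  0  1  2  2  3  4  4  4  4
 c  0  1  2  3  3  4  4  4  5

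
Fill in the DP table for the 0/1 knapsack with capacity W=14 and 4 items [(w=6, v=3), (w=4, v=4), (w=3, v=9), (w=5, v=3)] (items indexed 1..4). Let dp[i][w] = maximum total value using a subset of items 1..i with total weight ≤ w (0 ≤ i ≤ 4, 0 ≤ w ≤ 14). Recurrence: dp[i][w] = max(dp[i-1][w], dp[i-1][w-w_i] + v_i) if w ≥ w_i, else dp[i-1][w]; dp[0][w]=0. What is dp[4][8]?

i\w   0   1   2   3   4   5   6   7   8   9  10  11  12  13  14
  0   0   0   0   0   0   0   0   0   0   0   0   0   0   0   0
  1   0   0   0   0   0   0   3   3   3   3   3   3   3   3   3
  2   0   0   0   0   4   4   4   4   4   4   7   7   7   7   7
  3   0   0   0   9   9   9   9  13  13  13  13  13  13  16  16
  4   0   0   0   9   9   9   9  13  13  13  13  13  16  16  16

13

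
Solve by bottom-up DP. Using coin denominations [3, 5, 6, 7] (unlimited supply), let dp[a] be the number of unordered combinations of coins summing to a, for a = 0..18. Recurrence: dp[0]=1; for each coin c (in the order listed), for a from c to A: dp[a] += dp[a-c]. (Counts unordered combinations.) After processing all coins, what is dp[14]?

after  coin     0     1     2     3     4     5     6     7     8     9    10    11    12    13    14    15    16    17    18
          3     1     0     0     1     0     0     1     0     0     1     0     0     1     0     0     1     0     0     1
          5     1     0     0     1     0     1     1     0     1     1     1     1     1     1     1     2     1     1     2
          6     1     0     0     1     0     1     2     0     1     2     1     2     3     1     2     4     2     3     5
          7     1     0     0     1     0     1     2     1     1     2     2     2     4     3     3     5     4     5     7

3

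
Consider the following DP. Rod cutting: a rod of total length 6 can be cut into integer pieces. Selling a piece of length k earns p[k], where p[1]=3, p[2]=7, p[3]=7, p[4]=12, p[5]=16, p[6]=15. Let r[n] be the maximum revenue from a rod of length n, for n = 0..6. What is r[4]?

   n    0    1    2    3    4    5    6
r[n]    0    3    7   10   14   17   21

14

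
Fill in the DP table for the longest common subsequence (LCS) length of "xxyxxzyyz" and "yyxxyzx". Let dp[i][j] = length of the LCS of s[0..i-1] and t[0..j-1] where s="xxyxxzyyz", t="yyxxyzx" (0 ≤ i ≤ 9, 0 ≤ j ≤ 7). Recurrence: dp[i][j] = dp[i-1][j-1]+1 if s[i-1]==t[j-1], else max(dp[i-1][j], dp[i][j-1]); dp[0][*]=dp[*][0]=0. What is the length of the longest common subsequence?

5

   ''  y  y  x  x  y  z  x
''  0  0  0  0  0  0  0  0
 x  0  0  0  1  1  1  1  1
 x  0  0  0  1  2  2  2  2
 y  0  1  1  1  2  3  3  3
 x  0  1  1  2  2  3  3  4
 x  0  1  1  2  3  3  3  4
 z  0  1  1  2  3  3  4  4
 y  0  1  2  2  3  4  4  4
 y  0  1  2  2  3  4  4  4
 z  0  1  2  2  3  4  5  5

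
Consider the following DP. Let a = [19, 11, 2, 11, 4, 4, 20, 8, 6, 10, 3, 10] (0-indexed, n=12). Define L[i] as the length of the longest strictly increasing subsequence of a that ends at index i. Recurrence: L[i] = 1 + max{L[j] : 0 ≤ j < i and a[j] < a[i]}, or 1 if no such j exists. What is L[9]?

4

   i    0    1    2    3    4    5    6    7    8    9   10   11
a[i]   19   11    2   11    4    4   20    8    6   10    3   10
L[i]    1    1    1    2    2    2    3    3    3    4    2    4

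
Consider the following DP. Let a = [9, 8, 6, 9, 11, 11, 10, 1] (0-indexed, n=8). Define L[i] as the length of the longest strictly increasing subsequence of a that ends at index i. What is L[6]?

3

   i    0    1    2    3    4    5    6    7
a[i]    9    8    6    9   11   11   10    1
L[i]    1    1    1    2    3    3    3    1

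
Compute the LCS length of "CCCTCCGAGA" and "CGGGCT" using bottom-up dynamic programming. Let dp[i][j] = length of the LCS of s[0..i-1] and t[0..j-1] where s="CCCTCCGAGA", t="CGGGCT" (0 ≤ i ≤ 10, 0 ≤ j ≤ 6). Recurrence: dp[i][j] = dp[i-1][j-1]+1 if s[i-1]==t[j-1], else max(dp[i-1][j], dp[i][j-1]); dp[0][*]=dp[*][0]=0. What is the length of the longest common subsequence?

3

   ''  C  G  G  G  C  T
''  0  0  0  0  0  0  0
 C  0  1  1  1  1  1  1
 C  0  1  1  1  1  2  2
 C  0  1  1  1  1  2  2
 T  0  1  1  1  1  2  3
 C  0  1  1  1  1  2  3
 C  0  1  1  1  1  2  3
 G  0  1  2  2  2  2  3
 A  0  1  2  2  2  2  3
 G  0  1  2  3  3  3  3
 A  0  1  2  3  3  3  3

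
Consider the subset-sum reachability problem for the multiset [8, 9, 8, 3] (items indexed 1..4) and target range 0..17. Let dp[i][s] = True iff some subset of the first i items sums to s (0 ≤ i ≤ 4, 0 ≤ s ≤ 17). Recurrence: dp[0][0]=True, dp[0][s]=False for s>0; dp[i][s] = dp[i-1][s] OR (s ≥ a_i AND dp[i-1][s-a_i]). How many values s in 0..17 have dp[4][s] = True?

8

i\s   0   1   2   3   4   5   6   7   8   9  10  11  12  13  14  15  16  17
  0   T   F   F   F   F   F   F   F   F   F   F   F   F   F   F   F   F   F
  1   T   F   F   F   F   F   F   F   T   F   F   F   F   F   F   F   F   F
  2   T   F   F   F   F   F   F   F   T   T   F   F   F   F   F   F   F   T
  3   T   F   F   F   F   F   F   F   T   T   F   F   F   F   F   F   T   T
  4   T   F   F   T   F   F   F   F   T   T   F   T   T   F   F   F   T   T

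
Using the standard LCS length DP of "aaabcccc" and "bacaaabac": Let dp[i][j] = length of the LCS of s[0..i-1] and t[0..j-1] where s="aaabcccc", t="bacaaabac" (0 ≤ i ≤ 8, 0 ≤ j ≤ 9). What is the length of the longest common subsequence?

5

   ''  b  a  c  a  a  a  b  a  c
''  0  0  0  0  0  0  0  0  0  0
 a  0  0  1  1  1  1  1  1  1  1
 a  0  0  1  1  2  2  2  2  2  2
 a  0  0  1  1  2  3  3  3  3  3
 b  0  1  1  1  2  3  3  4  4  4
 c  0  1  1  2  2  3  3  4  4  5
 c  0  1  1  2  2  3  3  4  4  5
 c  0  1  1  2  2  3  3  4  4  5
 c  0  1  1  2  2  3  3  4  4  5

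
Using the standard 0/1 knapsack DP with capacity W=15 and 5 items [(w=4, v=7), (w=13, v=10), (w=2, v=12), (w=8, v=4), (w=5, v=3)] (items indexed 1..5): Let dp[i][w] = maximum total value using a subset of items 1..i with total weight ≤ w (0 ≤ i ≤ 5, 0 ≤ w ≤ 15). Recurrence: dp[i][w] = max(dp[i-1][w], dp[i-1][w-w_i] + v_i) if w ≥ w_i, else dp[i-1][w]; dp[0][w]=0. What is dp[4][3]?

12

i\w   0   1   2   3   4   5   6   7   8   9  10  11  12  13  14  15
  0   0   0   0   0   0   0   0   0   0   0   0   0   0   0   0   0
  1   0   0   0   0   7   7   7   7   7   7   7   7   7   7   7   7
  2   0   0   0   0   7   7   7   7   7   7   7   7   7  10  10  10
  3   0   0  12  12  12  12  19  19  19  19  19  19  19  19  19  22
  4   0   0  12  12  12  12  19  19  19  19  19  19  19  19  23  23
  5   0   0  12  12  12  12  19  19  19  19  19  22  22  22  23  23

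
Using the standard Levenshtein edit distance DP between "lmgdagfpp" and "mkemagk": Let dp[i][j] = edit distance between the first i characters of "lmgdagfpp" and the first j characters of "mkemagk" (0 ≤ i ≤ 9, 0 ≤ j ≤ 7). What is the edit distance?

   ''  m  k  e  m  a  g  k
''  0  1  2  3  4  5  6  7
 l  1  1  2  3  4  5  6  7
 m  2  1  2  3  3  4  5  6
 g  3  2  2  3  4  4  4  5
 d  4  3  3  3  4  5  5  5
 a  5  4  4  4  4  4  5  6
 g  6  5  5  5  5  5  4  5
 f  7  6  6  6  6  6  5  5
 p  8  7  7  7  7  7  6  6
 p  9  8  8  8  8  8  7  7

7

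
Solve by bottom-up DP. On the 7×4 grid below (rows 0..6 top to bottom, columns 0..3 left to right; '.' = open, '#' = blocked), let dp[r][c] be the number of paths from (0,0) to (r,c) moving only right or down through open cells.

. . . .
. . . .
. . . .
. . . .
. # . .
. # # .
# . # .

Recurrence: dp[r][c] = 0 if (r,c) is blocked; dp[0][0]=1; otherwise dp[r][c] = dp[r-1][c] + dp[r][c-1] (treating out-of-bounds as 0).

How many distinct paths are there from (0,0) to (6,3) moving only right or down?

r\c   0   1   2   3
  0   1   1   1   1
  1   1   2   3   4
  2   1   3   6  10
  3   1   4  10  20
  4   1   0  10  30
  5   1   0   0  30
  6   0   0   0  30

30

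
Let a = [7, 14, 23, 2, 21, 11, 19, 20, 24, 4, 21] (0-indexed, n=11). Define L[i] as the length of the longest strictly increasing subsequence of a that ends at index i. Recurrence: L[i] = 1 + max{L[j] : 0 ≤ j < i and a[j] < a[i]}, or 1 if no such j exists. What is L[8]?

   i    0    1    2    3    4    5    6    7    8    9   10
a[i]    7   14   23    2   21   11   19   20   24    4   21
L[i]    1    2    3    1    3    2    3    4    5    2    5

5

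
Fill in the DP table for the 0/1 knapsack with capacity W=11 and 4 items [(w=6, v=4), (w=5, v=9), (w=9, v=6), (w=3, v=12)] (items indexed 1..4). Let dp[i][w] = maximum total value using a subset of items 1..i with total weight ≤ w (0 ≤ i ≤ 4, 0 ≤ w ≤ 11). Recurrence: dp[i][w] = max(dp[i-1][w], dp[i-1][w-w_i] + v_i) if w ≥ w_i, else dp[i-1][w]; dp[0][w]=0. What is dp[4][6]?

12

i\w   0   1   2   3   4   5   6   7   8   9  10  11
  0   0   0   0   0   0   0   0   0   0   0   0   0
  1   0   0   0   0   0   0   4   4   4   4   4   4
  2   0   0   0   0   0   9   9   9   9   9   9  13
  3   0   0   0   0   0   9   9   9   9   9   9  13
  4   0   0   0  12  12  12  12  12  21  21  21  21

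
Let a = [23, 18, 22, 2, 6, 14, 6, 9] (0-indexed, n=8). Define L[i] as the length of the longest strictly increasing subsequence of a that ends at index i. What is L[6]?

2

   i    0    1    2    3    4    5    6    7
a[i]   23   18   22    2    6   14    6    9
L[i]    1    1    2    1    2    3    2    3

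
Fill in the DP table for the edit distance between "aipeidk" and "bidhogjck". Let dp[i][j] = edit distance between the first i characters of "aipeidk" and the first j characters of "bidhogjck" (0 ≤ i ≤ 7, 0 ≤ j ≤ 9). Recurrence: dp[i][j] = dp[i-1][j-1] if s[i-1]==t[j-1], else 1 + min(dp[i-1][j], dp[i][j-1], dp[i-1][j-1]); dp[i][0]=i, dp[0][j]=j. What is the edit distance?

   ''  b  i  d  h  o  g  j  c  k
''  0  1  2  3  4  5  6  7  8  9
 a  1  1  2  3  4  5  6  7  8  9
 i  2  2  1  2  3  4  5  6  7  8
 p  3  3  2  2  3  4  5  6  7  8
 e  4  4  3  3  3  4  5  6  7  8
 i  5  5  4  4  4  4  5  6  7  8
 d  6  6  5  4  5  5  5  6  7  8
 k  7  7  6  5  5  6  6  6  7  7

7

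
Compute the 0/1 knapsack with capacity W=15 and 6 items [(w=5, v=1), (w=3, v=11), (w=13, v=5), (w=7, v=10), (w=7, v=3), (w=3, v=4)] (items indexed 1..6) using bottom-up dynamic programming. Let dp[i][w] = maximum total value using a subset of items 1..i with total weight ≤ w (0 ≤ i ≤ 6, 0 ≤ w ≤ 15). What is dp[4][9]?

i\w   0   1   2   3   4   5   6   7   8   9  10  11  12  13  14  15
  0   0   0   0   0   0   0   0   0   0   0   0   0   0   0   0   0
  1   0   0   0   0   0   1   1   1   1   1   1   1   1   1   1   1
  2   0   0   0  11  11  11  11  11  12  12  12  12  12  12  12  12
  3   0   0   0  11  11  11  11  11  12  12  12  12  12  12  12  12
  4   0   0   0  11  11  11  11  11  12  12  21  21  21  21  21  22
  5   0   0   0  11  11  11  11  11  12  12  21  21  21  21  21  22
  6   0   0   0  11  11  11  15  15  15  15  21  21  21  25  25  25

12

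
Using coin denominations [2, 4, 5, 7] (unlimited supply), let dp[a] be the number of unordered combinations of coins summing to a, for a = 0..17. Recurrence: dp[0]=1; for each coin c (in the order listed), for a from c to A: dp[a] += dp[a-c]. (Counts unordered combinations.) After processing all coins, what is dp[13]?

5

after  coin     0     1     2     3     4     5     6     7     8     9    10    11    12    13    14    15    16    17
          2     1     0     1     0     1     0     1     0     1     0     1     0     1     0     1     0     1     0
          4     1     0     1     0     2     0     2     0     3     0     3     0     4     0     4     0     5     0
          5     1     0     1     0     2     1     2     1     3     2     4     2     5     3     6     4     7     5
          7     1     0     1     0     2     1     2     2     3     3     4     4     6     5     8     7    10     9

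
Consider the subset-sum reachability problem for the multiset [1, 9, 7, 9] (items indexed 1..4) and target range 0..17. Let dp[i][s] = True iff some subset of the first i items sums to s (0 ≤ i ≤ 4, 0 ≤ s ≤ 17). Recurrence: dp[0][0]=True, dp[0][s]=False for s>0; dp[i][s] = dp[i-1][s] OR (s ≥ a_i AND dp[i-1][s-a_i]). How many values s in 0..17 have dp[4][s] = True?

8

i\s   0   1   2   3   4   5   6   7   8   9  10  11  12  13  14  15  16  17
  0   T   F   F   F   F   F   F   F   F   F   F   F   F   F   F   F   F   F
  1   T   T   F   F   F   F   F   F   F   F   F   F   F   F   F   F   F   F
  2   T   T   F   F   F   F   F   F   F   T   T   F   F   F   F   F   F   F
  3   T   T   F   F   F   F   F   T   T   T   T   F   F   F   F   F   T   T
  4   T   T   F   F   F   F   F   T   T   T   T   F   F   F   F   F   T   T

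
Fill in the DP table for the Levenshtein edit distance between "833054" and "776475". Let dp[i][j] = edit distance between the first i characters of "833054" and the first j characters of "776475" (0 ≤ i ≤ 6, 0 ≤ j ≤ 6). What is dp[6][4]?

5

   ''  7  7  6  4  7  5
''  0  1  2  3  4  5  6
 8  1  1  2  3  4  5  6
 3  2  2  2  3  4  5  6
 3  3  3  3  3  4  5  6
 0  4  4  4  4  4  5  6
 5  5  5  5  5  5  5  5
 4  6  6  6  6  5  6  6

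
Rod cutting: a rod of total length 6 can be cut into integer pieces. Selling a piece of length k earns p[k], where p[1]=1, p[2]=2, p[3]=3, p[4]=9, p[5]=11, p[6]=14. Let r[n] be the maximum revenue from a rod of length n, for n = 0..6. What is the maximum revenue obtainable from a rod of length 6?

14

   n    0    1    2    3    4    5    6
r[n]    0    1    2    3    9   11   14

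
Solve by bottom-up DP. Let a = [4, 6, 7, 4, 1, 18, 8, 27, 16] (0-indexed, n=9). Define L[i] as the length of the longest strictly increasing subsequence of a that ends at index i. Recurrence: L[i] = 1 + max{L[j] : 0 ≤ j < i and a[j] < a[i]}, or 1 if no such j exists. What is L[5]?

4

   i    0    1    2    3    4    5    6    7    8
a[i]    4    6    7    4    1   18    8   27   16
L[i]    1    2    3    1    1    4    4    5    5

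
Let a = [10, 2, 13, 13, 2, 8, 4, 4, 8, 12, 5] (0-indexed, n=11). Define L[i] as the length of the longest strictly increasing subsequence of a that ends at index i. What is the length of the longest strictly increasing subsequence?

4

   i    0    1    2    3    4    5    6    7    8    9   10
a[i]   10    2   13   13    2    8    4    4    8   12    5
L[i]    1    1    2    2    1    2    2    2    3    4    3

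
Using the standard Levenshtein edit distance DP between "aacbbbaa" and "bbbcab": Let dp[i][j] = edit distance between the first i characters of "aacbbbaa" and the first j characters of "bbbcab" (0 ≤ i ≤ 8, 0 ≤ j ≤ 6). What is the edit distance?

5

   ''  b  b  b  c  a  b
''  0  1  2  3  4  5  6
 a  1  1  2  3  4  4  5
 a  2  2  2  3  4  4  5
 c  3  3  3  3  3  4  5
 b  4  3  3  3  4  4  4
 b  5  4  3  3  4  5  4
 b  6  5  4  3  4  5  5
 a  7  6  5  4  4  4  5
 a  8  7  6  5  5  4  5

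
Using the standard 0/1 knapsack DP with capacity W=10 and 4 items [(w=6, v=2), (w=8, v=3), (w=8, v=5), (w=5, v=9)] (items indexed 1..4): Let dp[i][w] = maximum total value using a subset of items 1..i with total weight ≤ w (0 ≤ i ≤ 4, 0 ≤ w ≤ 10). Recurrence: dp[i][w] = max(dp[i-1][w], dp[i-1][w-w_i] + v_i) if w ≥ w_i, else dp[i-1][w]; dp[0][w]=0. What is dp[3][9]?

5

i\w   0   1   2   3   4   5   6   7   8   9  10
  0   0   0   0   0   0   0   0   0   0   0   0
  1   0   0   0   0   0   0   2   2   2   2   2
  2   0   0   0   0   0   0   2   2   3   3   3
  3   0   0   0   0   0   0   2   2   5   5   5
  4   0   0   0   0   0   9   9   9   9   9   9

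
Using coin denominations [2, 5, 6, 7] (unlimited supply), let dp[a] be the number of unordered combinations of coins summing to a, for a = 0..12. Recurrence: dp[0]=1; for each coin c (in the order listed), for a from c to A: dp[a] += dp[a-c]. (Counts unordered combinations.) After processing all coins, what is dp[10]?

after  coin     0     1     2     3     4     5     6     7     8     9    10    11    12
          2     1     0     1     0     1     0     1     0     1     0     1     0     1
          5     1     0     1     0     1     1     1     1     1     1     2     1     2
          6     1     0     1     0     1     1     2     1     2     1     3     2     4
          7     1     0     1     0     1     1     2     2     2     2     3     3     5

3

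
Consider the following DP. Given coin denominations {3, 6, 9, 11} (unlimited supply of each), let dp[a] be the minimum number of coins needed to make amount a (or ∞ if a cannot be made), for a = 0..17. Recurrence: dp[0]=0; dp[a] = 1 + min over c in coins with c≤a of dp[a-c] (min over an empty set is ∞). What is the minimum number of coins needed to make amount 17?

 a  0  1  2  3  4  5  6  7  8  9 10 11 12 13 14 15 16 17
dp  0  -  -  1  -  -  1  -  -  1  -  1  2  -  2  2  -  2
(- denotes ∞ / unreachable)

2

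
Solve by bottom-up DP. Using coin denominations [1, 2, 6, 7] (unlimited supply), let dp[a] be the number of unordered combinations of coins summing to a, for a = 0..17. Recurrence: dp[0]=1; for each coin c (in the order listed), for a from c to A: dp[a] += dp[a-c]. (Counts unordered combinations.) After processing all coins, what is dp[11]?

after  coin     0     1     2     3     4     5     6     7     8     9    10    11    12    13    14    15    16    17
          1     1     1     1     1     1     1     1     1     1     1     1     1     1     1     1     1     1     1
          2     1     1     2     2     3     3     4     4     5     5     6     6     7     7     8     8     9     9
          6     1     1     2     2     3     3     5     5     7     7     9     9    12    12    15    15    18    18
          7     1     1     2     2     3     3     5     6     8     9    11    12    15    17    21    23    27    29

12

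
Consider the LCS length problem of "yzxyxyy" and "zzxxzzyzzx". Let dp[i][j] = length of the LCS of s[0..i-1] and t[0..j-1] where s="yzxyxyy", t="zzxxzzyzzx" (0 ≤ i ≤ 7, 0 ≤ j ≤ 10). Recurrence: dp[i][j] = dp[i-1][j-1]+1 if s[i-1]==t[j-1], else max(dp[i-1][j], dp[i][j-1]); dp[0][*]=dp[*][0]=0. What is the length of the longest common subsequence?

   ''  z  z  x  x  z  z  y  z  z  x
''  0  0  0  0  0  0  0  0  0  0  0
 y  0  0  0  0  0  0  0  1  1  1  1
 z  0  1  1  1  1  1  1  1  2  2  2
 x  0  1  1  2  2  2  2  2  2  2  3
 y  0  1  1  2  2  2  2  3  3  3  3
 x  0  1  1  2  3  3  3  3  3  3  4
 y  0  1  1  2  3  3  3  4  4  4  4
 y  0  1  1  2  3  3  3  4  4  4  4

4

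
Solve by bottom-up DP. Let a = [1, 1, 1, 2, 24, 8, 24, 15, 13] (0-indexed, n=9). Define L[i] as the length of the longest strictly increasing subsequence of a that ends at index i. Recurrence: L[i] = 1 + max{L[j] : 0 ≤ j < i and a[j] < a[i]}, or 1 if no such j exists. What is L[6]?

   i    0    1    2    3    4    5    6    7    8
a[i]    1    1    1    2   24    8   24   15   13
L[i]    1    1    1    2    3    3    4    4    4

4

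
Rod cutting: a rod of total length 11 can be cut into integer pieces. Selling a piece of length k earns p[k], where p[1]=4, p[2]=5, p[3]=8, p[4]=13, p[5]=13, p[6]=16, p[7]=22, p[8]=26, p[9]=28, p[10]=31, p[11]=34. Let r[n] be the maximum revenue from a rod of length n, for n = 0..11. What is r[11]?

   n    0    1    2    3    4    5    6    7    8    9   10   11
r[n]    0    4    8   12   16   20   24   28   32   36   40   44

44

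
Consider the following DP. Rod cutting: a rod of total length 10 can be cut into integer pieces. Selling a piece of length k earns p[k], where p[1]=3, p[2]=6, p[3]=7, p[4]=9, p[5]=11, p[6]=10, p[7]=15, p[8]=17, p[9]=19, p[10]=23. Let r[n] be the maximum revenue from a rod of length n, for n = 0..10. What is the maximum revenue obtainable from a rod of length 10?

   n    0    1    2    3    4    5    6    7    8    9   10
r[n]    0    3    6    9   12   15   18   21   24   27   30

30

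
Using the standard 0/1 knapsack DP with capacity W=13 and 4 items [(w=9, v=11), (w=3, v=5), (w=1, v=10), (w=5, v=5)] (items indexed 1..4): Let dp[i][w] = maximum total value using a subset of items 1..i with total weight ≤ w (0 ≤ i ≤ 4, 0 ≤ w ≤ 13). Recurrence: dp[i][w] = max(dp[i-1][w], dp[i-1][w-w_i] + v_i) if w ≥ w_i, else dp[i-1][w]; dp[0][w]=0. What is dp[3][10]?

i\w   0   1   2   3   4   5   6   7   8   9  10  11  12  13
  0   0   0   0   0   0   0   0   0   0   0   0   0   0   0
  1   0   0   0   0   0   0   0   0   0  11  11  11  11  11
  2   0   0   0   5   5   5   5   5   5  11  11  11  16  16
  3   0  10  10  10  15  15  15  15  15  15  21  21  21  26
  4   0  10  10  10  15  15  15  15  15  20  21  21  21  26

21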